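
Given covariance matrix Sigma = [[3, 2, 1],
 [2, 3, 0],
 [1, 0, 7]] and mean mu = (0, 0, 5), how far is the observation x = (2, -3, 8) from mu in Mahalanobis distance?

Step 1 — centre the observation: (x - mu) = (2, -3, 3).

Step 2 — invert Sigma (cofactor / det for 3×3, or solve directly):
  Sigma^{-1} = [[0.6562, -0.4375, -0.0938],
 [-0.4375, 0.625, 0.0625],
 [-0.0938, 0.0625, 0.1562]].

Step 3 — form the quadratic (x - mu)^T · Sigma^{-1} · (x - mu):
  Sigma^{-1} · (x - mu) = (2.3438, -2.5625, 0.0938).
  (x - mu)^T · [Sigma^{-1} · (x - mu)] = (2)·(2.3438) + (-3)·(-2.5625) + (3)·(0.0938) = 12.6562.

Step 4 — take square root: d = √(12.6562) ≈ 3.5576.

d(x, mu) = √(12.6562) ≈ 3.5576


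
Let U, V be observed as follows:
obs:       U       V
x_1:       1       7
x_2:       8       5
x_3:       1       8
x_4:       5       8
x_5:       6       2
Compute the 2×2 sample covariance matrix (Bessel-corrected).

Step 1 — column means:
  mean(U) = (1 + 8 + 1 + 5 + 6) / 5 = 21/5 = 4.2
  mean(V) = (7 + 5 + 8 + 8 + 2) / 5 = 30/5 = 6

Step 2 — sample covariance S[i,j] = (1/(n-1)) · Σ_k (x_{k,i} - mean_i) · (x_{k,j} - mean_j), with n-1 = 4.
  S[U,U] = ((-3.2)·(-3.2) + (3.8)·(3.8) + (-3.2)·(-3.2) + (0.8)·(0.8) + (1.8)·(1.8)) / 4 = 38.8/4 = 9.7
  S[U,V] = ((-3.2)·(1) + (3.8)·(-1) + (-3.2)·(2) + (0.8)·(2) + (1.8)·(-4)) / 4 = -19/4 = -4.75
  S[V,V] = ((1)·(1) + (-1)·(-1) + (2)·(2) + (2)·(2) + (-4)·(-4)) / 4 = 26/4 = 6.5

S is symmetric (S[j,i] = S[i,j]). Assembling:

S = [[9.7, -4.75],
 [-4.75, 6.5]]


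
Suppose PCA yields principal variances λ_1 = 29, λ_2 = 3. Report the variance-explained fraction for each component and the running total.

Step 1 — total variance = trace(Sigma) = Σ λ_i = 29 + 3 = 32.

Step 2 — fraction explained by component i = λ_i / Σ λ:
  PC1: 29/32 = 0.9062
  PC2: 3/32 = 0.0938

Step 3 — cumulative fraction after k components = (λ_1 + ... + λ_k) / Σ λ:
  k = 1: 29/32 = 0.9062
  k = 2: (29 + 3)/32 = 32/32 = 1

Summary (fraction, with percent):

explained: PC1 0.9062 (90.62%), PC2 0.0938 (9.38%);  cumulative: 0.9062, 1


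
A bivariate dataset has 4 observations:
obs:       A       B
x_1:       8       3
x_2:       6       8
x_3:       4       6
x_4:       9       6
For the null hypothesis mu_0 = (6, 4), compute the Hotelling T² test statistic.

Step 1 — sample mean vector:
  mean(A) = (8 + 6 + 4 + 9) / 4 = 27/4 = 6.75
  mean(B) = (3 + 8 + 6 + 6) / 4 = 23/4 = 5.75
  x̄ = (6.75, 5.75),  deviation x̄ - mu_0 = (6.75, 5.75) - (6, 4) = (0.75, 1.75).

Step 2 — sample covariance matrix, S[i,j] = (1/(n-1)) · Σ_k (x_{k,i} - mean_i) · (x_{k,j} - mean_j), divisor n-1 = 3:
  S[A,A] = ((1.25)·(1.25) + (-0.75)·(-0.75) + (-2.75)·(-2.75) + (2.25)·(2.25)) / 3 = 14.75/3 = 4.9167
  S[A,B] = ((1.25)·(-2.75) + (-0.75)·(2.25) + (-2.75)·(0.25) + (2.25)·(0.25)) / 3 = -5.25/3 = -1.75
  S[B,B] = ((-2.75)·(-2.75) + (2.25)·(2.25) + (0.25)·(0.25) + (0.25)·(0.25)) / 3 = 12.75/3 = 4.25
  S = [[4.9167, -1.75],
 [-1.75, 4.25]].

Step 3 — invert S. det(S) = 4.9167·4.25 - (-1.75)² = 17.8333.
  S^{-1} = (1/det) · [[d, -b], [-b, a]] = [[0.2383, 0.0981],
 [0.0981, 0.2757]].

Step 4 — quadratic form (x̄ - mu_0)^T · S^{-1} · (x̄ - mu_0):
  S^{-1} · (x̄ - mu_0) = (0.3505, 0.5561),
  (x̄ - mu_0)^T · [...] = (0.75)·(0.3505) + (1.75)·(0.5561) = 1.236.

Step 5 — scale by n: T² = 4 · 1.236 = 4.9439.

T² ≈ 4.9439


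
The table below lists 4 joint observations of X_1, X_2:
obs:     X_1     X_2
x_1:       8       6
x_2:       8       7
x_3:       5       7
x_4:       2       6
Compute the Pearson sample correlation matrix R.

Step 1 — column means:
  mean(X_1) = (8 + 8 + 5 + 2) / 4 = 23/4 = 5.75
  mean(X_2) = (6 + 7 + 7 + 6) / 4 = 26/4 = 6.5

Step 2 — sample variances and covariances s[i,j] = (1/(n-1)) · Σ_k (x_{k,i} - mean_i) · (x_{k,j} - mean_j), with n-1 = 3:
  s[X_1,X_1] = ((2.25)·(2.25) + (2.25)·(2.25) + (-0.75)·(-0.75) + (-3.75)·(-3.75)) / 3 = 24.75/3 = 8.25
  s[X_1,X_2] = ((2.25)·(-0.5) + (2.25)·(0.5) + (-0.75)·(0.5) + (-3.75)·(-0.5)) / 3 = 1.5/3 = 0.5
  s[X_2,X_2] = ((-0.5)·(-0.5) + (0.5)·(0.5) + (0.5)·(0.5) + (-0.5)·(-0.5)) / 3 = 1/3 = 0.3333
  Sample standard deviations s_i = √(s[i,i]):
  s(X_1) = √(8.25) = 2.8723
  s(X_2) = √(0.3333) = 0.5774

Step 3 — r_{ij} = s_{ij} / (s_i · s_j):
  r[X_1,X_1] = 1 (diagonal).
  r[X_1,X_2] = 0.5 / (2.8723 · 0.5774) = 0.5 / 1.6583 = 0.3015
  r[X_2,X_2] = 1 (diagonal).

R is symmetric with unit diagonal. Assembling:

R = [[1, 0.3015],
 [0.3015, 1]]


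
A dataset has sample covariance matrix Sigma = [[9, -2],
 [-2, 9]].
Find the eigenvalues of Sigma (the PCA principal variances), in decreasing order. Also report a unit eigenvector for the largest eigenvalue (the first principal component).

Step 1 — characteristic polynomial of 2×2 Sigma:
  det(Sigma - λI) = λ² - trace · λ + det = 0.
  trace = 9 + 9 = 18, det = 9·9 - (-2)² = 77.
Step 2 — discriminant:
  Δ = trace² - 4·det = 324 - 308 = 16.
Step 3 — eigenvalues:
  λ = (trace ± √Δ)/2 = (18 ± 4)/2,
  λ_1 = 11,  λ_2 = 7.

Step 4 — unit eigenvector for λ_1: solve (Sigma - λ_1 I)v = 0. First row:
  (9 - 11)·v_x + (-2)·v_y = 0, i.e. (-2)·v_x + (-2)·v_y = 0,
  so v ∝ (b, λ_1 - a) = (-2, 2); multiply by -1 so the first entry is positive: u = (2, -2).
  ||u|| = √((2)² + (-2)²) = √(8) ≈ 2.8284,
  v_1 = u/||u|| ≈ (0.7071, -0.7071) (||v_1|| = 1).

λ_1 = 11,  λ_2 = 7;  v_1 ≈ (0.7071, -0.7071)


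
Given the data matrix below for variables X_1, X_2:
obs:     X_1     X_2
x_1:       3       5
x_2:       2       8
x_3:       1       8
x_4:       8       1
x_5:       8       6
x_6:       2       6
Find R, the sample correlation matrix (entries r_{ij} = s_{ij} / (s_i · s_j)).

Step 1 — column means:
  mean(X_1) = (3 + 2 + 1 + 8 + 8 + 2) / 6 = 24/6 = 4
  mean(X_2) = (5 + 8 + 8 + 1 + 6 + 6) / 6 = 34/6 = 5.6667

Step 2 — sample variances and covariances s[i,j] = (1/(n-1)) · Σ_k (x_{k,i} - mean_i) · (x_{k,j} - mean_j), with n-1 = 5:
  s[X_1,X_1] = ((-1)·(-1) + (-2)·(-2) + (-3)·(-3) + (4)·(4) + (4)·(4) + (-2)·(-2)) / 5 = 50/5 = 10
  s[X_1,X_2] = ((-1)·(-0.6667) + (-2)·(2.3333) + (-3)·(2.3333) + (4)·(-4.6667) + (4)·(0.3333) + (-2)·(0.3333)) / 5 = -29/5 = -5.8
  s[X_2,X_2] = ((-0.6667)·(-0.6667) + (2.3333)·(2.3333) + (2.3333)·(2.3333) + (-4.6667)·(-4.6667) + (0.3333)·(0.3333) + (0.3333)·(0.3333)) / 5 = 33.3333/5 = 6.6667
  Sample standard deviations s_i = √(s[i,i]):
  s(X_1) = √(10) = 3.1623
  s(X_2) = √(6.6667) = 2.582

Step 3 — r_{ij} = s_{ij} / (s_i · s_j):
  r[X_1,X_1] = 1 (diagonal).
  r[X_1,X_2] = -5.8 / (3.1623 · 2.582) = -5.8 / 8.165 = -0.7104
  r[X_2,X_2] = 1 (diagonal).

R is symmetric with unit diagonal. Assembling:

R = [[1, -0.7104],
 [-0.7104, 1]]


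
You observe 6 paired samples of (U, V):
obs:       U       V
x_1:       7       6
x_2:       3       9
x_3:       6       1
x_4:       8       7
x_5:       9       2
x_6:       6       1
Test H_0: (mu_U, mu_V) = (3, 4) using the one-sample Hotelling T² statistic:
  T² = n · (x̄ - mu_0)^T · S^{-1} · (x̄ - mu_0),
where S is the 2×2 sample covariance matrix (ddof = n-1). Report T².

Step 1 — sample mean vector:
  mean(U) = (7 + 3 + 6 + 8 + 9 + 6) / 6 = 39/6 = 6.5
  mean(V) = (6 + 9 + 1 + 7 + 2 + 1) / 6 = 26/6 = 4.3333
  x̄ = (6.5, 4.3333),  deviation x̄ - mu_0 = (6.5, 4.3333) - (3, 4) = (3.5, 0.3333).

Step 2 — sample covariance matrix, S[i,j] = (1/(n-1)) · Σ_k (x_{k,i} - mean_i) · (x_{k,j} - mean_j), divisor n-1 = 5:
  S[U,U] = ((0.5)·(0.5) + (-3.5)·(-3.5) + (-0.5)·(-0.5) + (1.5)·(1.5) + (2.5)·(2.5) + (-0.5)·(-0.5)) / 5 = 21.5/5 = 4.3
  S[U,V] = ((0.5)·(1.6667) + (-3.5)·(4.6667) + (-0.5)·(-3.3333) + (1.5)·(2.6667) + (2.5)·(-2.3333) + (-0.5)·(-3.3333)) / 5 = -14/5 = -2.8
  S[V,V] = ((1.6667)·(1.6667) + (4.6667)·(4.6667) + (-3.3333)·(-3.3333) + (2.6667)·(2.6667) + (-2.3333)·(-2.3333) + (-3.3333)·(-3.3333)) / 5 = 59.3333/5 = 11.8667
  S = [[4.3, -2.8],
 [-2.8, 11.8667]].

Step 3 — invert S. det(S) = 4.3·11.8667 - (-2.8)² = 43.1867.
  S^{-1} = (1/det) · [[d, -b], [-b, a]] = [[0.2748, 0.0648],
 [0.0648, 0.0996]].

Step 4 — quadratic form (x̄ - mu_0)^T · S^{-1} · (x̄ - mu_0):
  S^{-1} · (x̄ - mu_0) = (0.9833, 0.2601),
  (x̄ - mu_0)^T · [...] = (3.5)·(0.9833) + (0.3333)·(0.2601) = 3.5284.

Step 5 — scale by n: T² = 6 · 3.5284 = 21.1701.

T² ≈ 21.1701


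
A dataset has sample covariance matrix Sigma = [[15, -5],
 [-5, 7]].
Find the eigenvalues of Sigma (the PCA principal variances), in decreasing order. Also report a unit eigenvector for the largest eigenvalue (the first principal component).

Step 1 — characteristic polynomial of 2×2 Sigma:
  det(Sigma - λI) = λ² - trace · λ + det = 0.
  trace = 15 + 7 = 22, det = 15·7 - (-5)² = 80.
Step 2 — discriminant:
  Δ = trace² - 4·det = 484 - 320 = 164.
Step 3 — eigenvalues:
  λ = (trace ± √Δ)/2 = (22 ± 12.8062)/2,
  λ_1 = 17.4031,  λ_2 = 4.5969.

Step 4 — unit eigenvector for λ_1: solve (Sigma - λ_1 I)v = 0. First row:
  (15 - 17.4031)·v_x + (-5)·v_y = 0, i.e. (-2.4031)·v_x + (-5)·v_y = 0,
  so v ∝ (b, λ_1 - a) = (-5, 2.4031); multiply by -1 so the first entry is positive: u = (5, -2.4031).
  ||u|| = √((5)² + (-2.4031)²) = √(30.775) ≈ 5.5475,
  v_1 = u/||u|| ≈ (0.9013, -0.4332) (||v_1|| = 1).

λ_1 = 17.4031,  λ_2 = 4.5969;  v_1 ≈ (0.9013, -0.4332)


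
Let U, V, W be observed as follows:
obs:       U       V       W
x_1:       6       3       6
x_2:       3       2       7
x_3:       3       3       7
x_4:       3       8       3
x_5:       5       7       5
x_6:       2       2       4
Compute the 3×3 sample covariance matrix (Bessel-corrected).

Step 1 — column means:
  mean(U) = (6 + 3 + 3 + 3 + 5 + 2) / 6 = 22/6 = 3.6667
  mean(V) = (3 + 2 + 3 + 8 + 7 + 2) / 6 = 25/6 = 4.1667
  mean(W) = (6 + 7 + 7 + 3 + 5 + 4) / 6 = 32/6 = 5.3333

Step 2 — sample covariance S[i,j] = (1/(n-1)) · Σ_k (x_{k,i} - mean_i) · (x_{k,j} - mean_j), with n-1 = 5.
  S[U,U] = ((2.3333)·(2.3333) + (-0.6667)·(-0.6667) + (-0.6667)·(-0.6667) + (-0.6667)·(-0.6667) + (1.3333)·(1.3333) + (-1.6667)·(-1.6667)) / 5 = 11.3333/5 = 2.2667
  S[U,V] = ((2.3333)·(-1.1667) + (-0.6667)·(-2.1667) + (-0.6667)·(-1.1667) + (-0.6667)·(3.8333) + (1.3333)·(2.8333) + (-1.6667)·(-2.1667)) / 5 = 4.3333/5 = 0.8667
  S[U,W] = ((2.3333)·(0.6667) + (-0.6667)·(1.6667) + (-0.6667)·(1.6667) + (-0.6667)·(-2.3333) + (1.3333)·(-0.3333) + (-1.6667)·(-1.3333)) / 5 = 2.6667/5 = 0.5333
  S[V,V] = ((-1.1667)·(-1.1667) + (-2.1667)·(-2.1667) + (-1.1667)·(-1.1667) + (3.8333)·(3.8333) + (2.8333)·(2.8333) + (-2.1667)·(-2.1667)) / 5 = 34.8333/5 = 6.9667
  S[V,W] = ((-1.1667)·(0.6667) + (-2.1667)·(1.6667) + (-1.1667)·(1.6667) + (3.8333)·(-2.3333) + (2.8333)·(-0.3333) + (-2.1667)·(-1.3333)) / 5 = -13.3333/5 = -2.6667
  S[W,W] = ((0.6667)·(0.6667) + (1.6667)·(1.6667) + (1.6667)·(1.6667) + (-2.3333)·(-2.3333) + (-0.3333)·(-0.3333) + (-1.3333)·(-1.3333)) / 5 = 13.3333/5 = 2.6667

S is symmetric (S[j,i] = S[i,j]). Assembling:

S = [[2.2667, 0.8667, 0.5333],
 [0.8667, 6.9667, -2.6667],
 [0.5333, -2.6667, 2.6667]]


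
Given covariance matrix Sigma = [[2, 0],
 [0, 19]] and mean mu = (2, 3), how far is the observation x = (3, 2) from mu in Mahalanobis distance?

Step 1 — centre the observation: (x - mu) = (1, -1).

Step 2 — invert Sigma. det(Sigma) = 2·19 - (0)² = 38.
  Sigma^{-1} = (1/det) · [[d, -b], [-b, a]] = [[0.5, 0],
 [0, 0.0526]].

Step 3 — form the quadratic (x - mu)^T · Sigma^{-1} · (x - mu):
  Sigma^{-1} · (x - mu) = (0.5, -0.0526).
  (x - mu)^T · [Sigma^{-1} · (x - mu)] = (1)·(0.5) + (-1)·(-0.0526) = 0.5526.

Step 4 — take square root: d = √(0.5526) ≈ 0.7434.

d(x, mu) = √(0.5526) ≈ 0.7434


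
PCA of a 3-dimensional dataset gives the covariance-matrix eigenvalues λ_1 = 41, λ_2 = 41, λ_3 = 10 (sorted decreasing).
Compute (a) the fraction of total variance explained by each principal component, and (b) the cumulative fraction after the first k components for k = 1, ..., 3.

Step 1 — total variance = trace(Sigma) = Σ λ_i = 41 + 41 + 10 = 92.

Step 2 — fraction explained by component i = λ_i / Σ λ:
  PC1: 41/92 = 0.4457
  PC2: 41/92 = 0.4457
  PC3: 10/92 = 0.1087

Step 3 — cumulative fraction after k components = (λ_1 + ... + λ_k) / Σ λ:
  k = 1: 41/92 = 0.4457
  k = 2: (41 + 41)/92 = 82/92 = 0.8913
  k = 3: (41 + 41 + 10)/92 = 92/92 = 1

Summary (fraction, with percent):

explained: PC1 0.4457 (44.57%), PC2 0.4457 (44.57%), PC3 0.1087 (10.87%);  cumulative: 0.4457, 0.8913, 1


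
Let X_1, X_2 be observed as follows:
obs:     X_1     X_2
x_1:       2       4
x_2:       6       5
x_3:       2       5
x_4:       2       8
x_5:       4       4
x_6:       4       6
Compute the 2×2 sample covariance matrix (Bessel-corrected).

Step 1 — column means:
  mean(X_1) = (2 + 6 + 2 + 2 + 4 + 4) / 6 = 20/6 = 3.3333
  mean(X_2) = (4 + 5 + 5 + 8 + 4 + 6) / 6 = 32/6 = 5.3333

Step 2 — sample covariance S[i,j] = (1/(n-1)) · Σ_k (x_{k,i} - mean_i) · (x_{k,j} - mean_j), with n-1 = 5.
  S[X_1,X_1] = ((-1.3333)·(-1.3333) + (2.6667)·(2.6667) + (-1.3333)·(-1.3333) + (-1.3333)·(-1.3333) + (0.6667)·(0.6667) + (0.6667)·(0.6667)) / 5 = 13.3333/5 = 2.6667
  S[X_1,X_2] = ((-1.3333)·(-1.3333) + (2.6667)·(-0.3333) + (-1.3333)·(-0.3333) + (-1.3333)·(2.6667) + (0.6667)·(-1.3333) + (0.6667)·(0.6667)) / 5 = -2.6667/5 = -0.5333
  S[X_2,X_2] = ((-1.3333)·(-1.3333) + (-0.3333)·(-0.3333) + (-0.3333)·(-0.3333) + (2.6667)·(2.6667) + (-1.3333)·(-1.3333) + (0.6667)·(0.6667)) / 5 = 11.3333/5 = 2.2667

S is symmetric (S[j,i] = S[i,j]). Assembling:

S = [[2.6667, -0.5333],
 [-0.5333, 2.2667]]


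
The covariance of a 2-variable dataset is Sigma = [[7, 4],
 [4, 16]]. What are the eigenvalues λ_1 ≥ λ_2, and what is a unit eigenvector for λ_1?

Step 1 — characteristic polynomial of 2×2 Sigma:
  det(Sigma - λI) = λ² - trace · λ + det = 0.
  trace = 7 + 16 = 23, det = 7·16 - (4)² = 96.
Step 2 — discriminant:
  Δ = trace² - 4·det = 529 - 384 = 145.
Step 3 — eigenvalues:
  λ = (trace ± √Δ)/2 = (23 ± 12.0416)/2,
  λ_1 = 17.5208,  λ_2 = 5.4792.

Step 4 — unit eigenvector for λ_1: solve (Sigma - λ_1 I)v = 0. First row:
  (7 - 17.5208)·v_x + (4)·v_y = 0, i.e. (-10.5208)·v_x + (4)·v_y = 0,
  so v ∝ (b, λ_1 - a) = (4, 10.5208) = u.
  ||u|| = √((4)² + (10.5208)²) = √(126.6872) ≈ 11.2555,
  v_1 = u/||u|| ≈ (0.3554, 0.9347) (||v_1|| = 1).

λ_1 = 17.5208,  λ_2 = 5.4792;  v_1 ≈ (0.3554, 0.9347)


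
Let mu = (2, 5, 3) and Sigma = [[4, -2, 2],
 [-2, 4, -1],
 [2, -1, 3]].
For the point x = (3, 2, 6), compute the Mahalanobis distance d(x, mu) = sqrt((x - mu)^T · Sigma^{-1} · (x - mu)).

Step 1 — centre the observation: (x - mu) = (1, -3, 3).

Step 2 — invert Sigma (cofactor / det for 3×3, or solve directly):
  Sigma^{-1} = [[0.4583, 0.1667, -0.25],
 [0.1667, 0.3333, 0],
 [-0.25, 0, 0.5]].

Step 3 — form the quadratic (x - mu)^T · Sigma^{-1} · (x - mu):
  Sigma^{-1} · (x - mu) = (-0.7917, -0.8333, 1.25).
  (x - mu)^T · [Sigma^{-1} · (x - mu)] = (1)·(-0.7917) + (-3)·(-0.8333) + (3)·(1.25) = 5.4583.

Step 4 — take square root: d = √(5.4583) ≈ 2.3363.

d(x, mu) = √(5.4583) ≈ 2.3363


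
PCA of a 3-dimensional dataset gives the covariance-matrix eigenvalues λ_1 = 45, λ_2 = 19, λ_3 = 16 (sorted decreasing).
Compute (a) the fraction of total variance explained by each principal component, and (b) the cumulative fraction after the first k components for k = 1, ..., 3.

Step 1 — total variance = trace(Sigma) = Σ λ_i = 45 + 19 + 16 = 80.

Step 2 — fraction explained by component i = λ_i / Σ λ:
  PC1: 45/80 = 0.5625
  PC2: 19/80 = 0.2375
  PC3: 16/80 = 0.2

Step 3 — cumulative fraction after k components = (λ_1 + ... + λ_k) / Σ λ:
  k = 1: 45/80 = 0.5625
  k = 2: (45 + 19)/80 = 64/80 = 0.8
  k = 3: (45 + 19 + 16)/80 = 80/80 = 1

Summary (fraction, with percent):

explained: PC1 0.5625 (56.25%), PC2 0.2375 (23.75%), PC3 0.2 (20%);  cumulative: 0.5625, 0.8, 1


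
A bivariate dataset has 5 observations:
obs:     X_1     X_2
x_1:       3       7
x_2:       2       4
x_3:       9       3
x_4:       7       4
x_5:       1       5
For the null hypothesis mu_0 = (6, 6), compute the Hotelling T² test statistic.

Step 1 — sample mean vector:
  mean(X_1) = (3 + 2 + 9 + 7 + 1) / 5 = 22/5 = 4.4
  mean(X_2) = (7 + 4 + 3 + 4 + 5) / 5 = 23/5 = 4.6
  x̄ = (4.4, 4.6),  deviation x̄ - mu_0 = (4.4, 4.6) - (6, 6) = (-1.6, -1.4).

Step 2 — sample covariance matrix, S[i,j] = (1/(n-1)) · Σ_k (x_{k,i} - mean_i) · (x_{k,j} - mean_j), divisor n-1 = 4:
  S[X_1,X_1] = ((-1.4)·(-1.4) + (-2.4)·(-2.4) + (4.6)·(4.6) + (2.6)·(2.6) + (-3.4)·(-3.4)) / 4 = 47.2/4 = 11.8
  S[X_1,X_2] = ((-1.4)·(2.4) + (-2.4)·(-0.6) + (4.6)·(-1.6) + (2.6)·(-0.6) + (-3.4)·(0.4)) / 4 = -12.2/4 = -3.05
  S[X_2,X_2] = ((2.4)·(2.4) + (-0.6)·(-0.6) + (-1.6)·(-1.6) + (-0.6)·(-0.6) + (0.4)·(0.4)) / 4 = 9.2/4 = 2.3
  S = [[11.8, -3.05],
 [-3.05, 2.3]].

Step 3 — invert S. det(S) = 11.8·2.3 - (-3.05)² = 17.8375.
  S^{-1} = (1/det) · [[d, -b], [-b, a]] = [[0.1289, 0.171],
 [0.171, 0.6615]].

Step 4 — quadratic form (x̄ - mu_0)^T · S^{-1} · (x̄ - mu_0):
  S^{-1} · (x̄ - mu_0) = (-0.4457, -1.1997),
  (x̄ - mu_0)^T · [...] = (-1.6)·(-0.4457) + (-1.4)·(-1.1997) = 2.3927.

Step 5 — scale by n: T² = 5 · 2.3927 = 11.9636.

T² ≈ 11.9636


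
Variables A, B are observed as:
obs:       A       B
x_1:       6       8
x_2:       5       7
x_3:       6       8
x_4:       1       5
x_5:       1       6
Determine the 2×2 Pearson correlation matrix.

Step 1 — column means:
  mean(A) = (6 + 5 + 6 + 1 + 1) / 5 = 19/5 = 3.8
  mean(B) = (8 + 7 + 8 + 5 + 6) / 5 = 34/5 = 6.8

Step 2 — sample variances and covariances s[i,j] = (1/(n-1)) · Σ_k (x_{k,i} - mean_i) · (x_{k,j} - mean_j), with n-1 = 4:
  s[A,A] = ((2.2)·(2.2) + (1.2)·(1.2) + (2.2)·(2.2) + (-2.8)·(-2.8) + (-2.8)·(-2.8)) / 4 = 26.8/4 = 6.7
  s[A,B] = ((2.2)·(1.2) + (1.2)·(0.2) + (2.2)·(1.2) + (-2.8)·(-1.8) + (-2.8)·(-0.8)) / 4 = 12.8/4 = 3.2
  s[B,B] = ((1.2)·(1.2) + (0.2)·(0.2) + (1.2)·(1.2) + (-1.8)·(-1.8) + (-0.8)·(-0.8)) / 4 = 6.8/4 = 1.7
  Sample standard deviations s_i = √(s[i,i]):
  s(A) = √(6.7) = 2.5884
  s(B) = √(1.7) = 1.3038

Step 3 — r_{ij} = s_{ij} / (s_i · s_j):
  r[A,A] = 1 (diagonal).
  r[A,B] = 3.2 / (2.5884 · 1.3038) = 3.2 / 3.3749 = 0.9482
  r[B,B] = 1 (diagonal).

R is symmetric with unit diagonal. Assembling:

R = [[1, 0.9482],
 [0.9482, 1]]


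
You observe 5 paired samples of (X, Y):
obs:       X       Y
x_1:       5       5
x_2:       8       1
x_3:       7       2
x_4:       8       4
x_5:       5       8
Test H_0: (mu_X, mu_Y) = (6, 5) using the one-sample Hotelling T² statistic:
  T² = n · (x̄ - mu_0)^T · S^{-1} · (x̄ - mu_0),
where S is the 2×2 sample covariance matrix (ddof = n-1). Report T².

Step 1 — sample mean vector:
  mean(X) = (5 + 8 + 7 + 8 + 5) / 5 = 33/5 = 6.6
  mean(Y) = (5 + 1 + 2 + 4 + 8) / 5 = 20/5 = 4
  x̄ = (6.6, 4),  deviation x̄ - mu_0 = (6.6, 4) - (6, 5) = (0.6, -1).

Step 2 — sample covariance matrix, S[i,j] = (1/(n-1)) · Σ_k (x_{k,i} - mean_i) · (x_{k,j} - mean_j), divisor n-1 = 4:
  S[X,X] = ((-1.6)·(-1.6) + (1.4)·(1.4) + (0.4)·(0.4) + (1.4)·(1.4) + (-1.6)·(-1.6)) / 4 = 9.2/4 = 2.3
  S[X,Y] = ((-1.6)·(1) + (1.4)·(-3) + (0.4)·(-2) + (1.4)·(0) + (-1.6)·(4)) / 4 = -13/4 = -3.25
  S[Y,Y] = ((1)·(1) + (-3)·(-3) + (-2)·(-2) + (0)·(0) + (4)·(4)) / 4 = 30/4 = 7.5
  S = [[2.3, -3.25],
 [-3.25, 7.5]].

Step 3 — invert S. det(S) = 2.3·7.5 - (-3.25)² = 6.6875.
  S^{-1} = (1/det) · [[d, -b], [-b, a]] = [[1.1215, 0.486],
 [0.486, 0.3439]].

Step 4 — quadratic form (x̄ - mu_0)^T · S^{-1} · (x̄ - mu_0):
  S^{-1} · (x̄ - mu_0) = (0.1869, -0.0523),
  (x̄ - mu_0)^T · [...] = (0.6)·(0.1869) + (-1)·(-0.0523) = 0.1645.

Step 5 — scale by n: T² = 5 · 0.1645 = 0.8224.

T² ≈ 0.8224


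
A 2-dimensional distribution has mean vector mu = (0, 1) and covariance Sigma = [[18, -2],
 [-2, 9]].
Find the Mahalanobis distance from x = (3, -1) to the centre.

Step 1 — centre the observation: (x - mu) = (3, -2).

Step 2 — invert Sigma. det(Sigma) = 18·9 - (-2)² = 158.
  Sigma^{-1} = (1/det) · [[d, -b], [-b, a]] = [[0.057, 0.0127],
 [0.0127, 0.1139]].

Step 3 — form the quadratic (x - mu)^T · Sigma^{-1} · (x - mu):
  Sigma^{-1} · (x - mu) = (0.1456, -0.1899).
  (x - mu)^T · [Sigma^{-1} · (x - mu)] = (3)·(0.1456) + (-2)·(-0.1899) = 0.8165.

Step 4 — take square root: d = √(0.8165) ≈ 0.9036.

d(x, mu) = √(0.8165) ≈ 0.9036


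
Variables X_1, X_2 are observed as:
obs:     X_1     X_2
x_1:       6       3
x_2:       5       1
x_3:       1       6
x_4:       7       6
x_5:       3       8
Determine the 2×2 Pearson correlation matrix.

Step 1 — column means:
  mean(X_1) = (6 + 5 + 1 + 7 + 3) / 5 = 22/5 = 4.4
  mean(X_2) = (3 + 1 + 6 + 6 + 8) / 5 = 24/5 = 4.8

Step 2 — sample variances and covariances s[i,j] = (1/(n-1)) · Σ_k (x_{k,i} - mean_i) · (x_{k,j} - mean_j), with n-1 = 4:
  s[X_1,X_1] = ((1.6)·(1.6) + (0.6)·(0.6) + (-3.4)·(-3.4) + (2.6)·(2.6) + (-1.4)·(-1.4)) / 4 = 23.2/4 = 5.8
  s[X_1,X_2] = ((1.6)·(-1.8) + (0.6)·(-3.8) + (-3.4)·(1.2) + (2.6)·(1.2) + (-1.4)·(3.2)) / 4 = -10.6/4 = -2.65
  s[X_2,X_2] = ((-1.8)·(-1.8) + (-3.8)·(-3.8) + (1.2)·(1.2) + (1.2)·(1.2) + (3.2)·(3.2)) / 4 = 30.8/4 = 7.7
  Sample standard deviations s_i = √(s[i,i]):
  s(X_1) = √(5.8) = 2.4083
  s(X_2) = √(7.7) = 2.7749

Step 3 — r_{ij} = s_{ij} / (s_i · s_j):
  r[X_1,X_1] = 1 (diagonal).
  r[X_1,X_2] = -2.65 / (2.4083 · 2.7749) = -2.65 / 6.6828 = -0.3965
  r[X_2,X_2] = 1 (diagonal).

R is symmetric with unit diagonal. Assembling:

R = [[1, -0.3965],
 [-0.3965, 1]]


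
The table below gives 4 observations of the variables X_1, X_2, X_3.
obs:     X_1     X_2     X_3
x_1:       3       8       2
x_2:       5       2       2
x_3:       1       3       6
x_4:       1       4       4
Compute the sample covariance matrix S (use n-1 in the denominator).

Step 1 — column means:
  mean(X_1) = (3 + 5 + 1 + 1) / 4 = 10/4 = 2.5
  mean(X_2) = (8 + 2 + 3 + 4) / 4 = 17/4 = 4.25
  mean(X_3) = (2 + 2 + 6 + 4) / 4 = 14/4 = 3.5

Step 2 — sample covariance S[i,j] = (1/(n-1)) · Σ_k (x_{k,i} - mean_i) · (x_{k,j} - mean_j), with n-1 = 3.
  S[X_1,X_1] = ((0.5)·(0.5) + (2.5)·(2.5) + (-1.5)·(-1.5) + (-1.5)·(-1.5)) / 3 = 11/3 = 3.6667
  S[X_1,X_2] = ((0.5)·(3.75) + (2.5)·(-2.25) + (-1.5)·(-1.25) + (-1.5)·(-0.25)) / 3 = -1.5/3 = -0.5
  S[X_1,X_3] = ((0.5)·(-1.5) + (2.5)·(-1.5) + (-1.5)·(2.5) + (-1.5)·(0.5)) / 3 = -9/3 = -3
  S[X_2,X_2] = ((3.75)·(3.75) + (-2.25)·(-2.25) + (-1.25)·(-1.25) + (-0.25)·(-0.25)) / 3 = 20.75/3 = 6.9167
  S[X_2,X_3] = ((3.75)·(-1.5) + (-2.25)·(-1.5) + (-1.25)·(2.5) + (-0.25)·(0.5)) / 3 = -5.5/3 = -1.8333
  S[X_3,X_3] = ((-1.5)·(-1.5) + (-1.5)·(-1.5) + (2.5)·(2.5) + (0.5)·(0.5)) / 3 = 11/3 = 3.6667

S is symmetric (S[j,i] = S[i,j]). Assembling:

S = [[3.6667, -0.5, -3],
 [-0.5, 6.9167, -1.8333],
 [-3, -1.8333, 3.6667]]


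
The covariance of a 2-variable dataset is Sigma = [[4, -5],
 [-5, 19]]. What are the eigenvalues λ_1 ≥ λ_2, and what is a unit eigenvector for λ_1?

Step 1 — characteristic polynomial of 2×2 Sigma:
  det(Sigma - λI) = λ² - trace · λ + det = 0.
  trace = 4 + 19 = 23, det = 4·19 - (-5)² = 51.
Step 2 — discriminant:
  Δ = trace² - 4·det = 529 - 204 = 325.
Step 3 — eigenvalues:
  λ = (trace ± √Δ)/2 = (23 ± 18.0278)/2,
  λ_1 = 20.5139,  λ_2 = 2.4861.

Step 4 — unit eigenvector for λ_1: solve (Sigma - λ_1 I)v = 0. First row:
  (4 - 20.5139)·v_x + (-5)·v_y = 0, i.e. (-16.5139)·v_x + (-5)·v_y = 0,
  so v ∝ (b, λ_1 - a) = (-5, 16.5139); multiply by -1 so the first entry is positive: u = (5, -16.5139).
  ||u|| = √((5)² + (-16.5139)²) = √(297.7082) ≈ 17.2542,
  v_1 = u/||u|| ≈ (0.2898, -0.9571) (||v_1|| = 1).

λ_1 = 20.5139,  λ_2 = 2.4861;  v_1 ≈ (0.2898, -0.9571)


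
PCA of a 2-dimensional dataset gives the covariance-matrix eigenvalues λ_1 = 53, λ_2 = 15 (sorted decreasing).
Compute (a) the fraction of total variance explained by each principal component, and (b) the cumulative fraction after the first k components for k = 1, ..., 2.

Step 1 — total variance = trace(Sigma) = Σ λ_i = 53 + 15 = 68.

Step 2 — fraction explained by component i = λ_i / Σ λ:
  PC1: 53/68 = 0.7794
  PC2: 15/68 = 0.2206

Step 3 — cumulative fraction after k components = (λ_1 + ... + λ_k) / Σ λ:
  k = 1: 53/68 = 0.7794
  k = 2: (53 + 15)/68 = 68/68 = 1

Summary (fraction, with percent):

explained: PC1 0.7794 (77.94%), PC2 0.2206 (22.06%);  cumulative: 0.7794, 1


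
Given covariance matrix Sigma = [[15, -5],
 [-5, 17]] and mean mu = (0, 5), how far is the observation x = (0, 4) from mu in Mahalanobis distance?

Step 1 — centre the observation: (x - mu) = (0, -1).

Step 2 — invert Sigma. det(Sigma) = 15·17 - (-5)² = 230.
  Sigma^{-1} = (1/det) · [[d, -b], [-b, a]] = [[0.0739, 0.0217],
 [0.0217, 0.0652]].

Step 3 — form the quadratic (x - mu)^T · Sigma^{-1} · (x - mu):
  Sigma^{-1} · (x - mu) = (-0.0217, -0.0652).
  (x - mu)^T · [Sigma^{-1} · (x - mu)] = (0)·(-0.0217) + (-1)·(-0.0652) = 0.0652.

Step 4 — take square root: d = √(0.0652) ≈ 0.2554.

d(x, mu) = √(0.0652) ≈ 0.2554


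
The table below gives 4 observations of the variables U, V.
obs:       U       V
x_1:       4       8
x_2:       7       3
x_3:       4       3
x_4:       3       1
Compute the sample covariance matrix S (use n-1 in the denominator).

Step 1 — column means:
  mean(U) = (4 + 7 + 4 + 3) / 4 = 18/4 = 4.5
  mean(V) = (8 + 3 + 3 + 1) / 4 = 15/4 = 3.75

Step 2 — sample covariance S[i,j] = (1/(n-1)) · Σ_k (x_{k,i} - mean_i) · (x_{k,j} - mean_j), with n-1 = 3.
  S[U,U] = ((-0.5)·(-0.5) + (2.5)·(2.5) + (-0.5)·(-0.5) + (-1.5)·(-1.5)) / 3 = 9/3 = 3
  S[U,V] = ((-0.5)·(4.25) + (2.5)·(-0.75) + (-0.5)·(-0.75) + (-1.5)·(-2.75)) / 3 = 0.5/3 = 0.1667
  S[V,V] = ((4.25)·(4.25) + (-0.75)·(-0.75) + (-0.75)·(-0.75) + (-2.75)·(-2.75)) / 3 = 26.75/3 = 8.9167

S is symmetric (S[j,i] = S[i,j]). Assembling:

S = [[3, 0.1667],
 [0.1667, 8.9167]]


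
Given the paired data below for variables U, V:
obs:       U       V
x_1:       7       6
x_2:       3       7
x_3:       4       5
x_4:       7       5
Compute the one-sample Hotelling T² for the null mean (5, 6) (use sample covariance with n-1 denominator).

Step 1 — sample mean vector:
  mean(U) = (7 + 3 + 4 + 7) / 4 = 21/4 = 5.25
  mean(V) = (6 + 7 + 5 + 5) / 4 = 23/4 = 5.75
  x̄ = (5.25, 5.75),  deviation x̄ - mu_0 = (5.25, 5.75) - (5, 6) = (0.25, -0.25).

Step 2 — sample covariance matrix, S[i,j] = (1/(n-1)) · Σ_k (x_{k,i} - mean_i) · (x_{k,j} - mean_j), divisor n-1 = 3:
  S[U,U] = ((1.75)·(1.75) + (-2.25)·(-2.25) + (-1.25)·(-1.25) + (1.75)·(1.75)) / 3 = 12.75/3 = 4.25
  S[U,V] = ((1.75)·(0.25) + (-2.25)·(1.25) + (-1.25)·(-0.75) + (1.75)·(-0.75)) / 3 = -2.75/3 = -0.9167
  S[V,V] = ((0.25)·(0.25) + (1.25)·(1.25) + (-0.75)·(-0.75) + (-0.75)·(-0.75)) / 3 = 2.75/3 = 0.9167
  S = [[4.25, -0.9167],
 [-0.9167, 0.9167]].

Step 3 — invert S. det(S) = 4.25·0.9167 - (-0.9167)² = 3.0556.
  S^{-1} = (1/det) · [[d, -b], [-b, a]] = [[0.3, 0.3],
 [0.3, 1.3909]].

Step 4 — quadratic form (x̄ - mu_0)^T · S^{-1} · (x̄ - mu_0):
  S^{-1} · (x̄ - mu_0) = (0, -0.2727),
  (x̄ - mu_0)^T · [...] = (0.25)·(0) + (-0.25)·(-0.2727) = 0.0682.

Step 5 — scale by n: T² = 4 · 0.0682 = 0.2727.

T² ≈ 0.2727


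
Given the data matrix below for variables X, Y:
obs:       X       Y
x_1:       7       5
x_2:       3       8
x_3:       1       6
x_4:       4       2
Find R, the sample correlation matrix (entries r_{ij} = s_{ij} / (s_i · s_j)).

Step 1 — column means:
  mean(X) = (7 + 3 + 1 + 4) / 4 = 15/4 = 3.75
  mean(Y) = (5 + 8 + 6 + 2) / 4 = 21/4 = 5.25

Step 2 — sample variances and covariances s[i,j] = (1/(n-1)) · Σ_k (x_{k,i} - mean_i) · (x_{k,j} - mean_j), with n-1 = 3:
  s[X,X] = ((3.25)·(3.25) + (-0.75)·(-0.75) + (-2.75)·(-2.75) + (0.25)·(0.25)) / 3 = 18.75/3 = 6.25
  s[X,Y] = ((3.25)·(-0.25) + (-0.75)·(2.75) + (-2.75)·(0.75) + (0.25)·(-3.25)) / 3 = -5.75/3 = -1.9167
  s[Y,Y] = ((-0.25)·(-0.25) + (2.75)·(2.75) + (0.75)·(0.75) + (-3.25)·(-3.25)) / 3 = 18.75/3 = 6.25
  Sample standard deviations s_i = √(s[i,i]):
  s(X) = √(6.25) = 2.5
  s(Y) = √(6.25) = 2.5

Step 3 — r_{ij} = s_{ij} / (s_i · s_j):
  r[X,X] = 1 (diagonal).
  r[X,Y] = -1.9167 / (2.5 · 2.5) = -1.9167 / 6.25 = -0.3067
  r[Y,Y] = 1 (diagonal).

R is symmetric with unit diagonal. Assembling:

R = [[1, -0.3067],
 [-0.3067, 1]]


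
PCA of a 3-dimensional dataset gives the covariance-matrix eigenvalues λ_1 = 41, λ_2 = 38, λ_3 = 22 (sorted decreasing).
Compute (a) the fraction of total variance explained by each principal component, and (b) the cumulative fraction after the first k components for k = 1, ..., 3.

Step 1 — total variance = trace(Sigma) = Σ λ_i = 41 + 38 + 22 = 101.

Step 2 — fraction explained by component i = λ_i / Σ λ:
  PC1: 41/101 = 0.4059
  PC2: 38/101 = 0.3762
  PC3: 22/101 = 0.2178

Step 3 — cumulative fraction after k components = (λ_1 + ... + λ_k) / Σ λ:
  k = 1: 41/101 = 0.4059
  k = 2: (41 + 38)/101 = 79/101 = 0.7822
  k = 3: (41 + 38 + 22)/101 = 101/101 = 1

Summary (fraction, with percent):

explained: PC1 0.4059 (40.59%), PC2 0.3762 (37.62%), PC3 0.2178 (21.78%);  cumulative: 0.4059, 0.7822, 1


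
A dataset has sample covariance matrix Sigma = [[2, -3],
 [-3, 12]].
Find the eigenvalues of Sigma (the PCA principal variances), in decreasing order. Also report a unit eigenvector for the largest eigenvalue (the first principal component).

Step 1 — characteristic polynomial of 2×2 Sigma:
  det(Sigma - λI) = λ² - trace · λ + det = 0.
  trace = 2 + 12 = 14, det = 2·12 - (-3)² = 15.
Step 2 — discriminant:
  Δ = trace² - 4·det = 196 - 60 = 136.
Step 3 — eigenvalues:
  λ = (trace ± √Δ)/2 = (14 ± 11.6619)/2,
  λ_1 = 12.831,  λ_2 = 1.169.

Step 4 — unit eigenvector for λ_1: solve (Sigma - λ_1 I)v = 0. First row:
  (2 - 12.831)·v_x + (-3)·v_y = 0, i.e. (-10.831)·v_x + (-3)·v_y = 0,
  so v ∝ (b, λ_1 - a) = (-3, 10.831); multiply by -1 so the first entry is positive: u = (3, -10.831).
  ||u|| = √((3)² + (-10.831)²) = √(126.3095) ≈ 11.2388,
  v_1 = u/||u|| ≈ (0.2669, -0.9637) (||v_1|| = 1).

λ_1 = 12.831,  λ_2 = 1.169;  v_1 ≈ (0.2669, -0.9637)


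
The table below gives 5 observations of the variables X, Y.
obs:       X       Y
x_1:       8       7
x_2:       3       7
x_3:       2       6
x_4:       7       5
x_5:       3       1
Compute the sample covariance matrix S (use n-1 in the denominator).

Step 1 — column means:
  mean(X) = (8 + 3 + 2 + 7 + 3) / 5 = 23/5 = 4.6
  mean(Y) = (7 + 7 + 6 + 5 + 1) / 5 = 26/5 = 5.2

Step 2 — sample covariance S[i,j] = (1/(n-1)) · Σ_k (x_{k,i} - mean_i) · (x_{k,j} - mean_j), with n-1 = 4.
  S[X,X] = ((3.4)·(3.4) + (-1.6)·(-1.6) + (-2.6)·(-2.6) + (2.4)·(2.4) + (-1.6)·(-1.6)) / 4 = 29.2/4 = 7.3
  S[X,Y] = ((3.4)·(1.8) + (-1.6)·(1.8) + (-2.6)·(0.8) + (2.4)·(-0.2) + (-1.6)·(-4.2)) / 4 = 7.4/4 = 1.85
  S[Y,Y] = ((1.8)·(1.8) + (1.8)·(1.8) + (0.8)·(0.8) + (-0.2)·(-0.2) + (-4.2)·(-4.2)) / 4 = 24.8/4 = 6.2

S is symmetric (S[j,i] = S[i,j]). Assembling:

S = [[7.3, 1.85],
 [1.85, 6.2]]


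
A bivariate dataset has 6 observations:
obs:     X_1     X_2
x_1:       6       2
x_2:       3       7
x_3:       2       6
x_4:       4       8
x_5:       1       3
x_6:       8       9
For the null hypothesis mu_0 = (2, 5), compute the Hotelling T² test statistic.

Step 1 — sample mean vector:
  mean(X_1) = (6 + 3 + 2 + 4 + 1 + 8) / 6 = 24/6 = 4
  mean(X_2) = (2 + 7 + 6 + 8 + 3 + 9) / 6 = 35/6 = 5.8333
  x̄ = (4, 5.8333),  deviation x̄ - mu_0 = (4, 5.8333) - (2, 5) = (2, 0.8333).

Step 2 — sample covariance matrix, S[i,j] = (1/(n-1)) · Σ_k (x_{k,i} - mean_i) · (x_{k,j} - mean_j), divisor n-1 = 5:
  S[X_1,X_1] = ((2)·(2) + (-1)·(-1) + (-2)·(-2) + (0)·(0) + (-3)·(-3) + (4)·(4)) / 5 = 34/5 = 6.8
  S[X_1,X_2] = ((2)·(-3.8333) + (-1)·(1.1667) + (-2)·(0.1667) + (0)·(2.1667) + (-3)·(-2.8333) + (4)·(3.1667)) / 5 = 12/5 = 2.4
  S[X_2,X_2] = ((-3.8333)·(-3.8333) + (1.1667)·(1.1667) + (0.1667)·(0.1667) + (2.1667)·(2.1667) + (-2.8333)·(-2.8333) + (3.1667)·(3.1667)) / 5 = 38.8333/5 = 7.7667
  S = [[6.8, 2.4],
 [2.4, 7.7667]].

Step 3 — invert S. det(S) = 6.8·7.7667 - (2.4)² = 47.0533.
  S^{-1} = (1/det) · [[d, -b], [-b, a]] = [[0.1651, -0.051],
 [-0.051, 0.1445]].

Step 4 — quadratic form (x̄ - mu_0)^T · S^{-1} · (x̄ - mu_0):
  S^{-1} · (x̄ - mu_0) = (0.2876, 0.0184),
  (x̄ - mu_0)^T · [...] = (2)·(0.2876) + (0.8333)·(0.0184) = 0.5906.

Step 5 — scale by n: T² = 6 · 0.5906 = 3.5435.

T² ≈ 3.5435


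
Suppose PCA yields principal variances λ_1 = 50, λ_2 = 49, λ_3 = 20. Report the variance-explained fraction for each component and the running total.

Step 1 — total variance = trace(Sigma) = Σ λ_i = 50 + 49 + 20 = 119.

Step 2 — fraction explained by component i = λ_i / Σ λ:
  PC1: 50/119 = 0.4202
  PC2: 49/119 = 0.4118
  PC3: 20/119 = 0.1681

Step 3 — cumulative fraction after k components = (λ_1 + ... + λ_k) / Σ λ:
  k = 1: 50/119 = 0.4202
  k = 2: (50 + 49)/119 = 99/119 = 0.8319
  k = 3: (50 + 49 + 20)/119 = 119/119 = 1

Summary (fraction, with percent):

explained: PC1 0.4202 (42.02%), PC2 0.4118 (41.18%), PC3 0.1681 (16.81%);  cumulative: 0.4202, 0.8319, 1


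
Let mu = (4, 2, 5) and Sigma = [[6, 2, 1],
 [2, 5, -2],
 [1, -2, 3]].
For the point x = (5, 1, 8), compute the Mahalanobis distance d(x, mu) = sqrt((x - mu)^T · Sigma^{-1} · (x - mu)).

Step 1 — centre the observation: (x - mu) = (1, -1, 3).

Step 2 — invert Sigma (cofactor / det for 3×3, or solve directly):
  Sigma^{-1} = [[0.2683, -0.1951, -0.2195],
 [-0.1951, 0.4146, 0.3415],
 [-0.2195, 0.3415, 0.6341]].

Step 3 — form the quadratic (x - mu)^T · Sigma^{-1} · (x - mu):
  Sigma^{-1} · (x - mu) = (-0.1951, 0.4146, 1.3415).
  (x - mu)^T · [Sigma^{-1} · (x - mu)] = (1)·(-0.1951) + (-1)·(0.4146) + (3)·(1.3415) = 3.4146.

Step 4 — take square root: d = √(3.4146) ≈ 1.8479.

d(x, mu) = √(3.4146) ≈ 1.8479


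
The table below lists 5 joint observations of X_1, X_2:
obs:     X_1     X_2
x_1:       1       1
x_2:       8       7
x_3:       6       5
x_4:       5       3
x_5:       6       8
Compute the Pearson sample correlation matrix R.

Step 1 — column means:
  mean(X_1) = (1 + 8 + 6 + 5 + 6) / 5 = 26/5 = 5.2
  mean(X_2) = (1 + 7 + 5 + 3 + 8) / 5 = 24/5 = 4.8

Step 2 — sample variances and covariances s[i,j] = (1/(n-1)) · Σ_k (x_{k,i} - mean_i) · (x_{k,j} - mean_j), with n-1 = 4:
  s[X_1,X_1] = ((-4.2)·(-4.2) + (2.8)·(2.8) + (0.8)·(0.8) + (-0.2)·(-0.2) + (0.8)·(0.8)) / 4 = 26.8/4 = 6.7
  s[X_1,X_2] = ((-4.2)·(-3.8) + (2.8)·(2.2) + (0.8)·(0.2) + (-0.2)·(-1.8) + (0.8)·(3.2)) / 4 = 25.2/4 = 6.3
  s[X_2,X_2] = ((-3.8)·(-3.8) + (2.2)·(2.2) + (0.2)·(0.2) + (-1.8)·(-1.8) + (3.2)·(3.2)) / 4 = 32.8/4 = 8.2
  Sample standard deviations s_i = √(s[i,i]):
  s(X_1) = √(6.7) = 2.5884
  s(X_2) = √(8.2) = 2.8636

Step 3 — r_{ij} = s_{ij} / (s_i · s_j):
  r[X_1,X_1] = 1 (diagonal).
  r[X_1,X_2] = 6.3 / (2.5884 · 2.8636) = 6.3 / 7.4122 = 0.85
  r[X_2,X_2] = 1 (diagonal).

R is symmetric with unit diagonal. Assembling:

R = [[1, 0.85],
 [0.85, 1]]


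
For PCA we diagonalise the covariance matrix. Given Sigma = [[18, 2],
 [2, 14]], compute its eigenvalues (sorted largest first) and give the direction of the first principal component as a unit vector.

Step 1 — characteristic polynomial of 2×2 Sigma:
  det(Sigma - λI) = λ² - trace · λ + det = 0.
  trace = 18 + 14 = 32, det = 18·14 - (2)² = 248.
Step 2 — discriminant:
  Δ = trace² - 4·det = 1024 - 992 = 32.
Step 3 — eigenvalues:
  λ = (trace ± √Δ)/2 = (32 ± 5.6569)/2,
  λ_1 = 18.8284,  λ_2 = 13.1716.

Step 4 — unit eigenvector for λ_1: solve (Sigma - λ_1 I)v = 0. First row:
  (18 - 18.8284)·v_x + (2)·v_y = 0, i.e. (-0.8284)·v_x + (2)·v_y = 0,
  so v ∝ (b, λ_1 - a) = (2, 0.8284) = u.
  ||u|| = √((2)² + (0.8284)²) = √(4.6863) ≈ 2.1648,
  v_1 = u/||u|| ≈ (0.9239, 0.3827) (||v_1|| = 1).

λ_1 = 18.8284,  λ_2 = 13.1716;  v_1 ≈ (0.9239, 0.3827)


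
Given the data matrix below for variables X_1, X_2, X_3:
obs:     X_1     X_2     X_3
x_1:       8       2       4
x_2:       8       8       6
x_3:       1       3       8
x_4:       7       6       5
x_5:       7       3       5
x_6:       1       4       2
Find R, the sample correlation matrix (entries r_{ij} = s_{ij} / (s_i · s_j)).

Step 1 — column means:
  mean(X_1) = (8 + 8 + 1 + 7 + 7 + 1) / 6 = 32/6 = 5.3333
  mean(X_2) = (2 + 8 + 3 + 6 + 3 + 4) / 6 = 26/6 = 4.3333
  mean(X_3) = (4 + 6 + 8 + 5 + 5 + 2) / 6 = 30/6 = 5

Step 2 — sample variances and covariances s[i,j] = (1/(n-1)) · Σ_k (x_{k,i} - mean_i) · (x_{k,j} - mean_j), with n-1 = 5:
  s[X_1,X_1] = ((2.6667)·(2.6667) + (2.6667)·(2.6667) + (-4.3333)·(-4.3333) + (1.6667)·(1.6667) + (1.6667)·(1.6667) + (-4.3333)·(-4.3333)) / 5 = 57.3333/5 = 11.4667
  s[X_1,X_2] = ((2.6667)·(-2.3333) + (2.6667)·(3.6667) + (-4.3333)·(-1.3333) + (1.6667)·(1.6667) + (1.6667)·(-1.3333) + (-4.3333)·(-0.3333)) / 5 = 11.3333/5 = 2.2667
  s[X_1,X_3] = ((2.6667)·(-1) + (2.6667)·(1) + (-4.3333)·(3) + (1.6667)·(0) + (1.6667)·(0) + (-4.3333)·(-3)) / 5 = 0/5 = 0
  s[X_2,X_2] = ((-2.3333)·(-2.3333) + (3.6667)·(3.6667) + (-1.3333)·(-1.3333) + (1.6667)·(1.6667) + (-1.3333)·(-1.3333) + (-0.3333)·(-0.3333)) / 5 = 25.3333/5 = 5.0667
  s[X_2,X_3] = ((-2.3333)·(-1) + (3.6667)·(1) + (-1.3333)·(3) + (1.6667)·(0) + (-1.3333)·(0) + (-0.3333)·(-3)) / 5 = 3/5 = 0.6
  s[X_3,X_3] = ((-1)·(-1) + (1)·(1) + (3)·(3) + (0)·(0) + (0)·(0) + (-3)·(-3)) / 5 = 20/5 = 4
  Sample standard deviations s_i = √(s[i,i]):
  s(X_1) = √(11.4667) = 3.3862
  s(X_2) = √(5.0667) = 2.2509
  s(X_3) = √(4) = 2

Step 3 — r_{ij} = s_{ij} / (s_i · s_j):
  r[X_1,X_1] = 1 (diagonal).
  r[X_1,X_2] = 2.2667 / (3.3862 · 2.2509) = 2.2667 / 7.6222 = 0.2974
  r[X_1,X_3] = 0 / (3.3862 · 2) = 0 / 6.7725 = 0
  r[X_2,X_2] = 1 (diagonal).
  r[X_2,X_3] = 0.6 / (2.2509 · 2) = 0.6 / 4.5019 = 0.1333
  r[X_3,X_3] = 1 (diagonal).

R is symmetric with unit diagonal. Assembling:

R = [[1, 0.2974, 0],
 [0.2974, 1, 0.1333],
 [0, 0.1333, 1]]


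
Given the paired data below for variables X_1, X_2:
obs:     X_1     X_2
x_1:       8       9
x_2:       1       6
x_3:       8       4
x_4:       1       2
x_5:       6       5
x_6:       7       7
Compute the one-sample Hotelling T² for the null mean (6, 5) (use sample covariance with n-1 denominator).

Step 1 — sample mean vector:
  mean(X_1) = (8 + 1 + 8 + 1 + 6 + 7) / 6 = 31/6 = 5.1667
  mean(X_2) = (9 + 6 + 4 + 2 + 5 + 7) / 6 = 33/6 = 5.5
  x̄ = (5.1667, 5.5),  deviation x̄ - mu_0 = (5.1667, 5.5) - (6, 5) = (-0.8333, 0.5).

Step 2 — sample covariance matrix, S[i,j] = (1/(n-1)) · Σ_k (x_{k,i} - mean_i) · (x_{k,j} - mean_j), divisor n-1 = 5:
  S[X_1,X_1] = ((2.8333)·(2.8333) + (-4.1667)·(-4.1667) + (2.8333)·(2.8333) + (-4.1667)·(-4.1667) + (0.8333)·(0.8333) + (1.8333)·(1.8333)) / 5 = 54.8333/5 = 10.9667
  S[X_1,X_2] = ((2.8333)·(3.5) + (-4.1667)·(0.5) + (2.8333)·(-1.5) + (-4.1667)·(-3.5) + (0.8333)·(-0.5) + (1.8333)·(1.5)) / 5 = 20.5/5 = 4.1
  S[X_2,X_2] = ((3.5)·(3.5) + (0.5)·(0.5) + (-1.5)·(-1.5) + (-3.5)·(-3.5) + (-0.5)·(-0.5) + (1.5)·(1.5)) / 5 = 29.5/5 = 5.9
  S = [[10.9667, 4.1],
 [4.1, 5.9]].

Step 3 — invert S. det(S) = 10.9667·5.9 - (4.1)² = 47.8933.
  S^{-1} = (1/det) · [[d, -b], [-b, a]] = [[0.1232, -0.0856],
 [-0.0856, 0.229]].

Step 4 — quadratic form (x̄ - mu_0)^T · S^{-1} · (x̄ - mu_0):
  S^{-1} · (x̄ - mu_0) = (-0.1455, 0.1858),
  (x̄ - mu_0)^T · [...] = (-0.8333)·(-0.1455) + (0.5)·(0.1858) = 0.2141.

Step 5 — scale by n: T² = 6 · 0.2141 = 1.2848.

T² ≈ 1.2848


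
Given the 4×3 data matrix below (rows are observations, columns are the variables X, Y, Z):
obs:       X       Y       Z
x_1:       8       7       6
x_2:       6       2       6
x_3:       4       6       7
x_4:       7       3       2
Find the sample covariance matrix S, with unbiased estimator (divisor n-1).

Step 1 — column means:
  mean(X) = (8 + 6 + 4 + 7) / 4 = 25/4 = 6.25
  mean(Y) = (7 + 2 + 6 + 3) / 4 = 18/4 = 4.5
  mean(Z) = (6 + 6 + 7 + 2) / 4 = 21/4 = 5.25

Step 2 — sample covariance S[i,j] = (1/(n-1)) · Σ_k (x_{k,i} - mean_i) · (x_{k,j} - mean_j), with n-1 = 3.
  S[X,X] = ((1.75)·(1.75) + (-0.25)·(-0.25) + (-2.25)·(-2.25) + (0.75)·(0.75)) / 3 = 8.75/3 = 2.9167
  S[X,Y] = ((1.75)·(2.5) + (-0.25)·(-2.5) + (-2.25)·(1.5) + (0.75)·(-1.5)) / 3 = 0.5/3 = 0.1667
  S[X,Z] = ((1.75)·(0.75) + (-0.25)·(0.75) + (-2.25)·(1.75) + (0.75)·(-3.25)) / 3 = -5.25/3 = -1.75
  S[Y,Y] = ((2.5)·(2.5) + (-2.5)·(-2.5) + (1.5)·(1.5) + (-1.5)·(-1.5)) / 3 = 17/3 = 5.6667
  S[Y,Z] = ((2.5)·(0.75) + (-2.5)·(0.75) + (1.5)·(1.75) + (-1.5)·(-3.25)) / 3 = 7.5/3 = 2.5
  S[Z,Z] = ((0.75)·(0.75) + (0.75)·(0.75) + (1.75)·(1.75) + (-3.25)·(-3.25)) / 3 = 14.75/3 = 4.9167

S is symmetric (S[j,i] = S[i,j]). Assembling:

S = [[2.9167, 0.1667, -1.75],
 [0.1667, 5.6667, 2.5],
 [-1.75, 2.5, 4.9167]]
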